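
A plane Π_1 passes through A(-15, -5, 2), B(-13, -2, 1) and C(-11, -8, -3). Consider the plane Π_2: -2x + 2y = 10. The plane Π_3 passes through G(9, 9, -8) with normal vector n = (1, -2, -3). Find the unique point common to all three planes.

(-4, 1, -7)

AB = (2, 3, -1), AC = (4, -3, -5); a normal to Π_1 is AB × AC = (-18, 6, -18).
Using A: Π_1 has equation -18x + 6y - 18z = 204.
Π_3: n·r = n·G gives x - 2y - 3z = 15.
Solving the 3×3 linear system -18x + 6y - 18z = 204, -2x + 2y = 10, x - 2y - 3z = 15 (e.g. by elimination or Cramer's rule, determinant = 36) gives (-4, 1, -7).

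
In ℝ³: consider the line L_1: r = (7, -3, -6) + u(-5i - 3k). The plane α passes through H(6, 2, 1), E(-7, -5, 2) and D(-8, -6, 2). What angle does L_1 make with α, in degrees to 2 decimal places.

HE = (-13, -7, 1), HD = (-14, -8, 1); a normal to α is HE × HD = (1, -1, 6).
Using H: α has equation x - y + 6z = 10.
sin θ = |n·v| / (|n||v|) = |-23| / (√38 · √34) = 0.63988.
θ ≈ 39.78°.

39.78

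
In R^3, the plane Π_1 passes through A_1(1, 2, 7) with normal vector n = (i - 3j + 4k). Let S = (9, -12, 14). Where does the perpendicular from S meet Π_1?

Π_1: n·r = n·A_1 gives x - 3y + 4z = 23.
Foot = S − λn with λ = (n·S − d)/|n|² = (101 − 23)/26 = 3.
Foot = (9, -12, 14) − 3·(1, -3, 4) = (6, -3, 2).

(6, -3, 2)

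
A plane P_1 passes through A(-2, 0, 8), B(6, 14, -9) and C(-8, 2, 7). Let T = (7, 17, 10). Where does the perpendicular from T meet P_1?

AB = (8, 14, -17), AC = (-6, 2, -1); a normal to P_1 is AB × AC = (20, 110, 100).
Using A: P_1 has equation 20x + 110y + 100z = 760.
Foot = T − λn with λ = (n·T − d)/|n|² = (3010 − 760)/22500 = 1/10.
Foot = (7, 17, 10) − (1/10)·(20, 110, 100) = (5, 6, 0).

(5, 6, 0)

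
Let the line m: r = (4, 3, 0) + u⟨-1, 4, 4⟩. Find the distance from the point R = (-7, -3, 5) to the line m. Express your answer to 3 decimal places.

Taking (4, 3, 0) on m with direction v = (-1, 4, 4): w = R − (4, 3, 0) = (-11, -6, 5), and w × v = (-44, 39, -50).
Distance = |w × v| / |v| = √5957 / √33 ≈ 13.436.

13.436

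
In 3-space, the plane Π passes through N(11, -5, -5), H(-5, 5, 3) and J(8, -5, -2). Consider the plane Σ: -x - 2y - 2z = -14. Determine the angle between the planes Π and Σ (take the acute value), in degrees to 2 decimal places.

NH = (-16, 10, 8), NJ = (-3, 0, 3); a normal to Π is NH × NJ = (30, 24, 30).
Using N: Π has equation 30x + 24y + 30z = 60.
cos θ = |n₁·n₂| / (|n₁||n₂|) = |-138| / (√2376 · √9).
θ = arccos(0.94370) ≈ 19.32°.

19.32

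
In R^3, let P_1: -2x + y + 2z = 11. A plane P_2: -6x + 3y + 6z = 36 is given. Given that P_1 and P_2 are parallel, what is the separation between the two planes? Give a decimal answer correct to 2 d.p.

0.33

Rescale P_2 by 1/3: -2x + y + 2z = 12. Then distance = |11 − 12| / √9 ≈ 0.33.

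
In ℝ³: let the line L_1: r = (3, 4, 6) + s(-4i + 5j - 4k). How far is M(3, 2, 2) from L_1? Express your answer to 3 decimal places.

Taking (3, 4, 6) on L_1 with direction v = (-4, 5, -4): w = M − (3, 4, 6) = (0, -2, -4), and w × v = (28, 16, -8).
Distance = |w × v| / |v| = √1104 / √57 ≈ 4.401.

4.401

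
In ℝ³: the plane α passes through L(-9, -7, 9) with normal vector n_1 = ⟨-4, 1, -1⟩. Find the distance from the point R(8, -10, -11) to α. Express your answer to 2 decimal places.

12.02

α: n_1·r = n_1·L gives -4x + y - z = 20.
n·R − d = (-4)·(8) + (1)·(-10) + (-1)·(-11) − 20 = -51; |n| = √18.
Distance = |-51| / √18 = 51/√18 ≈ 12.02.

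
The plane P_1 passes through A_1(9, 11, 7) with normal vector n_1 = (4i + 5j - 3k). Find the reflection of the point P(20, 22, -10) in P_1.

P_1: n_1·r = n_1·A_1 gives 4x + 5y - 3z = 70.
λ = (n·P − d)/|n|² = (220 − 70)/50 = 3.
Reflection = P − 2λn = (20, 22, -10) − 6·(4, 5, -3) = (-4, -8, 8).

(-4, -8, 8)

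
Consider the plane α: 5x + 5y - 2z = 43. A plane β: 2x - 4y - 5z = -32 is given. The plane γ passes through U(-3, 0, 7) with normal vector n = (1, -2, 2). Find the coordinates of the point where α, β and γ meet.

γ: n·r = n·U gives x - 2y + 2z = 11.
Solving the 3×3 linear system 5x + 5y - 2z = 43, 2x - 4y - 5z = -32, x - 2y + 2z = 11 (e.g. by elimination or Cramer's rule, determinant = -135) gives (7, 4, 6).

(7, 4, 6)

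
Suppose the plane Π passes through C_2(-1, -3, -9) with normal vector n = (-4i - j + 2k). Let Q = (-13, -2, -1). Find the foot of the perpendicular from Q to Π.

Π: n·r = n·C_2 gives -4x - y + 2z = -11.
Foot = Q − λn with λ = (n·Q − d)/|n|² = (52 − (-11))/21 = 3.
Foot = (-13, -2, -1) − 3·(-4, -1, 2) = (-1, 1, -7).

(-1, 1, -7)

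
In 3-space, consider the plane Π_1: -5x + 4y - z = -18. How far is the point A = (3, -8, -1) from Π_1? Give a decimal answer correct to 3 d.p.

n·A − d = (-5)·(3) + (4)·(-8) + (-1)·(-1) − (-18) = -28; |n| = √42.
Distance = |-28| / √42 = 28/√42 ≈ 4.320.

4.320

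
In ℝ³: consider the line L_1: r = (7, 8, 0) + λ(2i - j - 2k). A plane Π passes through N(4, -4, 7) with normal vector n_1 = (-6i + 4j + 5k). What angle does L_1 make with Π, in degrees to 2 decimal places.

80.99

Π: n_1·r = n_1·N gives -6x + 4y + 5z = -5.
sin θ = |n·v| / (|n||v|) = |-26| / (√77 · √9) = 0.98766.
θ ≈ 80.99°.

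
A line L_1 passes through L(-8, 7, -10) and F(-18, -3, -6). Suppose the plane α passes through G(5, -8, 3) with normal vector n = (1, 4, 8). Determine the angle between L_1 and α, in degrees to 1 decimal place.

7.8

A direction vector for L_1 is F − L = (-10, -10, 4).
α: n·r = n·G gives x + 4y + 8z = -3.
sin θ = |n·v| / (|n||v|) = |-18| / (√81 · √216) = 0.13608.
θ ≈ 7.8°.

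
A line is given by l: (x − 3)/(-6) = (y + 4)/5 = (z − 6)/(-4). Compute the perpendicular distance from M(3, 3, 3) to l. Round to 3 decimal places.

l has direction (-6, 5, -4) through (3, -4, 6).
Taking (3, -4, 6) on l with direction v = (-6, 5, -4): w = M − (3, -4, 6) = (0, 7, -3), and w × v = (-13, 18, 42).
Distance = |w × v| / |v| = √2257 / √77 ≈ 5.414.

5.414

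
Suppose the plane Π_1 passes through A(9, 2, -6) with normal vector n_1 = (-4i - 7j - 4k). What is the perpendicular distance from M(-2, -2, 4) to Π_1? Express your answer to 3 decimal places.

Π_1: n_1·r = n_1·A gives -4x - 7y - 4z = -26.
n·M − d = (-4)·(-2) + (-7)·(-2) + (-4)·(4) − (-26) = 32; |n| = √81.
Distance = |32| / √81 = 32/√81 ≈ 3.556.

3.556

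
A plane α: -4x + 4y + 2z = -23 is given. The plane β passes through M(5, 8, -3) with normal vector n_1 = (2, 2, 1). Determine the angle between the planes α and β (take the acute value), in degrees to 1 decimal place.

83.6

β: n_1·r = n_1·M gives 2x + 2y + z = 23.
cos θ = |n₁·n₂| / (|n₁||n₂|) = |2| / (√36 · √9).
θ = arccos(0.11111) ≈ 83.6°.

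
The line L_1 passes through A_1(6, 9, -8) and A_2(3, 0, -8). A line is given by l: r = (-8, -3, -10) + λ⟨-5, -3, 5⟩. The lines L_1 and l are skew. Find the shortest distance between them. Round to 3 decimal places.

A direction vector for L_1 is A_2 − A_1 = (-3, -9, 0).
Common perpendicular direction n = (-3, -9, 0) × (-5, -3, 5) = (-45, 15, -36).
With w = (-8, -3, -10) − (6, 9, -8) = (-14, -12, -2), w · n = 522.
Distance = |w · n| / |n| = |522| / √3546 ≈ 8.766.

8.766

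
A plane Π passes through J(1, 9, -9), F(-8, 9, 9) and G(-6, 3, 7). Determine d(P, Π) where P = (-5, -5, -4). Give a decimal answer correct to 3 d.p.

JF = (-9, 0, 18), JG = (-7, -6, 16); a normal to Π is JF × JG = (108, 18, 54).
Using J: Π has equation 108x + 18y + 54z = -216.
n·P − d = (108)·(-5) + (18)·(-5) + (54)·(-4) − (-216) = -630; |n| = √14904.
Distance = |-630| / √14904 = 630/√14904 ≈ 5.160.

5.160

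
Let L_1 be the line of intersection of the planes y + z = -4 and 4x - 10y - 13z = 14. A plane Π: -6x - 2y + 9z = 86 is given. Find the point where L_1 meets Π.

(-2, -10, 6)

Direction of L_1: (0, 1, 1) × (4, -10, -13) = (-3, 4, -4).
A point on L_1: solving the two plane equations with x = 1 gives (1, -14, 10).
Substitute r = (1, -14, 10) + t(-3, 4, -4) into the plane: 112 + (-26)t = 86, so t = 1.
Intersection: (1, -14, 10) + 1·(-3, 4, -4) = (-2, -10, 6).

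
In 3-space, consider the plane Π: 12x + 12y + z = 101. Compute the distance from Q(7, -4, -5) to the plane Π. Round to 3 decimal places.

4.118

n·Q − d = (12)·(7) + (12)·(-4) + (1)·(-5) − 101 = -70; |n| = √289.
Distance = |-70| / √289 = 70/√289 ≈ 4.118.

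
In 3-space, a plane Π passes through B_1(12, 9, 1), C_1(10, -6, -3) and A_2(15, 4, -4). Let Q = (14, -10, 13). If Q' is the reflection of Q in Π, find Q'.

(-6, -2, -7)

B_1C_1 = (-2, -15, -4), B_1A_2 = (3, -5, -5); a normal to Π is B_1C_1 × B_1A_2 = (55, -22, 55).
Using B_1: Π has equation 55x - 22y + 55z = 517.
λ = (n·Q − d)/|n|² = (1705 − 517)/6534 = 2/11.
Reflection = Q − 2λn = (14, -10, 13) − (4/11)·(55, -22, 55) = (-6, -2, -7).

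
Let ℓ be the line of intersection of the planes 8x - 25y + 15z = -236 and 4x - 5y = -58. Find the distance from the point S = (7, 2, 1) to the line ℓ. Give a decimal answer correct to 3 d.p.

Direction of ℓ: (8, -25, 15) × (4, -5, 0) = (75, 60, 60).
A point on ℓ: solving the two plane equations with x = -2 gives (-2, 10, 2).
Taking (-2, 10, 2) on ℓ with direction v = (75, 60, 60): w = S − (-2, 10, 2) = (9, -8, -1), and w × v = (-420, -615, 1140).
Distance = |w × v| / |v| = √1854225 / √12825 ≈ 12.024.

12.024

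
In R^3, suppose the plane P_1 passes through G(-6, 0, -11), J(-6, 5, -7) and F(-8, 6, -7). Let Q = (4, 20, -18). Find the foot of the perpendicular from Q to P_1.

(-2, 8, -3)

GJ = (0, 5, 4), GF = (-2, 6, 4); a normal to P_1 is GJ × GF = (-4, -8, 10).
Using G: P_1 has equation -4x - 8y + 10z = -86.
Foot = Q − λn with λ = (n·Q − d)/|n|² = (-356 − (-86))/180 = -3/2.
Foot = (4, 20, -18) − (-3/2)·(-4, -8, 10) = (-2, 8, -3).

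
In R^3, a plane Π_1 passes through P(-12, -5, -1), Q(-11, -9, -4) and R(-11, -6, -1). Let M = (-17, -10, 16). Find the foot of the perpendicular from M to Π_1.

PQ = (1, -4, -3), PR = (1, -1, 0); a normal to Π_1 is PQ × PR = (-3, -3, 3).
Using P: Π_1 has equation -3x - 3y + 3z = 48.
Foot = M − λn with λ = (n·M − d)/|n|² = (129 − 48)/27 = 3.
Foot = (-17, -10, 16) − 3·(-3, -3, 3) = (-8, -1, 7).

(-8, -1, 7)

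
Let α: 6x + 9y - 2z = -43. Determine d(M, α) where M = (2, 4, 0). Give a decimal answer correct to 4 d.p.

n·M − d = (6)·(2) + (9)·(4) + (-2)·(0) − (-43) = 91; |n| = √121.
Distance = |91| / √121 = 91/√121 ≈ 8.2727.

8.2727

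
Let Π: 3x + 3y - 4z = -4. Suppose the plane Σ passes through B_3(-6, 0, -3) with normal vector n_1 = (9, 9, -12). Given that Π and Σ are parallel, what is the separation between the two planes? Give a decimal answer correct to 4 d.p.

Σ: n_1·r = n_1·B_3 gives 9x + 9y - 12z = -18.
Rescale Σ by 1/3: 3x + 3y - 4z = -6. Then distance = |-4 − (-6)| / √34 ≈ 0.3430.

0.3430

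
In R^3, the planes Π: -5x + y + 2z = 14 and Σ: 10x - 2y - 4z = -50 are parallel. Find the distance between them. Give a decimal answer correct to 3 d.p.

2.008

Rescale Σ by 1/(-2): -5x + y + 2z = 25. Then distance = |14 − 25| / √30 ≈ 2.008.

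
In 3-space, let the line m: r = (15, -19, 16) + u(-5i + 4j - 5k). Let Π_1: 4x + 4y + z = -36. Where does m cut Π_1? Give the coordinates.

Substitute r = (15, -19, 16) + t(-5, 4, -5) into the plane: 0 + (-9)t = -36, so t = 4.
Intersection: (15, -19, 16) + 4·(-5, 4, -5) = (-5, -3, -4).

(-5, -3, -4)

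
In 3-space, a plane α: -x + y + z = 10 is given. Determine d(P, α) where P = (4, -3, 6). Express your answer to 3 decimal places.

6.351

n·P − d = (-1)·(4) + (1)·(-3) + (1)·(6) − 10 = -11; |n| = √3.
Distance = |-11| / √3 = 11/√3 ≈ 6.351.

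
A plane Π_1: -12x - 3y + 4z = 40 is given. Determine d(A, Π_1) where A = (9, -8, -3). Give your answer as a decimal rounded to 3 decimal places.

n·A − d = (-12)·(9) + (-3)·(-8) + (4)·(-3) − 40 = -136; |n| = √169.
Distance = |-136| / √169 = 136/√169 ≈ 10.462.

10.462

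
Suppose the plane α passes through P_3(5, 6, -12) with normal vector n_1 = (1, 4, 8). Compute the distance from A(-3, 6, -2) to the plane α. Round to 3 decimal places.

α: n_1·r = n_1·P_3 gives x + 4y + 8z = -67.
n·A − d = (1)·(-3) + (4)·(6) + (8)·(-2) − (-67) = 72; |n| = √81.
Distance = |72| / √81 = 72/√81 ≈ 8.000.

8.000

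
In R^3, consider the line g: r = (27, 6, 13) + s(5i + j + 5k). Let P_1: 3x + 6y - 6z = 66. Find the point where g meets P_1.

Substitute r = (27, 6, 13) + t(5, 1, 5) into the plane: 39 + (-9)t = 66, so t = -3.
Intersection: (27, 6, 13) + (-3)·(5, 1, 5) = (12, 3, -2).

(12, 3, -2)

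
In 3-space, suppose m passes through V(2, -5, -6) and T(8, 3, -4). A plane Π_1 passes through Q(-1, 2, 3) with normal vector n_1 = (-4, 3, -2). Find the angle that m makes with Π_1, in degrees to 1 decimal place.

A direction vector for m is T − V = (6, 8, 2).
Π_1: n_1·r = n_1·Q gives -4x + 3y - 2z = 4.
sin θ = |n·v| / (|n||v|) = |-4| / (√29 · √104) = 0.07284.
θ ≈ 4.2°.

4.2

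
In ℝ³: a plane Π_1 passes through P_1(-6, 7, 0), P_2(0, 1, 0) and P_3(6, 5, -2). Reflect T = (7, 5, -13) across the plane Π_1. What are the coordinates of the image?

P_1P_2 = (6, -6, 0), P_1P_3 = (12, -2, -2); a normal to Π_1 is P_1P_2 × P_1P_3 = (12, 12, 60).
Using P_1: Π_1 has equation 12x + 12y + 60z = 12.
λ = (n·T − d)/|n|² = (-636 − 12)/3888 = -1/6.
Reflection = T − 2λn = (7, 5, -13) − (-1/3)·(12, 12, 60) = (11, 9, 7).

(11, 9, 7)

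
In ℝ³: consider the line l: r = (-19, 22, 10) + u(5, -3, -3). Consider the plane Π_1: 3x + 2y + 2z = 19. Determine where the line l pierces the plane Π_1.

Substitute r = (-19, 22, 10) + t(5, -3, -3) into the plane: 7 + 3t = 19, so t = 4.
Intersection: (-19, 22, 10) + 4·(5, -3, -3) = (1, 10, -2).

(1, 10, -2)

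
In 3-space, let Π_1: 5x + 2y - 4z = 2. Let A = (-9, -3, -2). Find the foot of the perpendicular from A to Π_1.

Foot = A − λn with λ = (n·A − d)/|n|² = (-43 − 2)/45 = -1.
Foot = (-9, -3, -2) − (-1)·(5, 2, -4) = (-4, -1, -6).

(-4, -1, -6)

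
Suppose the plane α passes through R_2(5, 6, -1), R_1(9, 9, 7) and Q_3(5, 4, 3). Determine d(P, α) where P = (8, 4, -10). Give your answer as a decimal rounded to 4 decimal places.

5.6581

R_2R_1 = (4, 3, 8), R_2Q_3 = (0, -2, 4); a normal to α is R_2R_1 × R_2Q_3 = (28, -16, -8).
Using R_2: α has equation 28x - 16y - 8z = 52.
n·P − d = (28)·(8) + (-16)·(4) + (-8)·(-10) − 52 = 188; |n| = √1104.
Distance = |188| / √1104 = 188/√1104 ≈ 5.6581.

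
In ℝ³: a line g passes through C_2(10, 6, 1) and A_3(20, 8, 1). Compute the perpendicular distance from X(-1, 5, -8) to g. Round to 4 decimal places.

A direction vector for g is A_3 − C_2 = (10, 2, 0).
Taking (10, 6, 1) on g with direction v = (10, 2, 0): w = X − (10, 6, 1) = (-11, -1, -9), and w × v = (18, -90, -12).
Distance = |w × v| / |v| = √8568 / √104 ≈ 9.0766.

9.0766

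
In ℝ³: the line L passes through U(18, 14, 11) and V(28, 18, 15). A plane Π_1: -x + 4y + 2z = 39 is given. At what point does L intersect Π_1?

(3, 8, 5)

A direction vector for L is V − U = (10, 4, 4).
Substitute r = (18, 14, 11) + t(10, 4, 4) into the plane: 60 + 14t = 39, so t = -3/2.
Intersection: (18, 14, 11) + (-3/2)·(10, 4, 4) = (3, 8, 5).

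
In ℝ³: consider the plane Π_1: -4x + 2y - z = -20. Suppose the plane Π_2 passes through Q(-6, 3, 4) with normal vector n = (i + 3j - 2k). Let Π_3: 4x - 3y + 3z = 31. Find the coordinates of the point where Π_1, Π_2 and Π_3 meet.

Π_2: n·r = n·Q gives x + 3y - 2z = -5.
Solving the 3×3 linear system -4x + 2y - z = -20, x + 3y - 2z = -5, 4x - 3y + 3z = 31 (e.g. by elimination or Cramer's rule, determinant = -19) gives (4, 1, 6).

(4, 1, 6)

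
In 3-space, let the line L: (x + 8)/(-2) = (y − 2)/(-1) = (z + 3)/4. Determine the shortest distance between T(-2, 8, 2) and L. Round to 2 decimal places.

9.84

L has direction (-2, -1, 4) through (-8, 2, -3).
Taking (-8, 2, -3) on L with direction v = (-2, -1, 4): w = T − (-8, 2, -3) = (6, 6, 5), and w × v = (29, -34, 6).
Distance = |w × v| / |v| = √2033 / √21 ≈ 9.84.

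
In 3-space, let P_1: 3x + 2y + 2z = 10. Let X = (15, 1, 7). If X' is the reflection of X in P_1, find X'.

λ = (n·X − d)/|n|² = (61 − 10)/17 = 3.
Reflection = X − 2λn = (15, 1, 7) − 6·(3, 2, 2) = (-3, -11, -5).

(-3, -11, -5)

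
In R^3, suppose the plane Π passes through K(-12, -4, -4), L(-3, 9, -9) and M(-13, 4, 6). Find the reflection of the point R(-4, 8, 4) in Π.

(-12, 12, 0)

KL = (9, 13, -5), KM = (-1, 8, 10); a normal to Π is KL × KM = (170, -85, 85).
Using K: Π has equation 170x - 85y + 85z = -2040.
λ = (n·R − d)/|n|² = (-1020 − (-2040))/43350 = 2/85.
Reflection = R − 2λn = (-4, 8, 4) − (4/85)·(170, -85, 85) = (-12, 12, 0).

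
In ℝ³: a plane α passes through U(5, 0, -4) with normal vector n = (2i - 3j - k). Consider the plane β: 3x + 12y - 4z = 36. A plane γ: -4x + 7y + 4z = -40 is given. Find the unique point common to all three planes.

α: n·r = n·U gives 2x - 3y - z = 14.
Solving the 3×3 linear system 2x - 3y - z = 14, 3x + 12y - 4z = 36, -4x + 7y + 4z = -40 (e.g. by elimination or Cramer's rule, determinant = 71) gives (4, 0, -6).

(4, 0, -6)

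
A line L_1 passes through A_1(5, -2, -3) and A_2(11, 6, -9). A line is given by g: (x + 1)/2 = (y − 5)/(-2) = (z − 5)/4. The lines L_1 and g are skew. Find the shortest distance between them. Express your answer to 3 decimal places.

A direction vector for L_1 is A_2 − A_1 = (6, 8, -6).
g has direction (2, -2, 4) through (-1, 5, 5).
Common perpendicular direction n = (6, 8, -6) × (2, -2, 4) = (20, -36, -28).
With w = (-1, 5, 5) − (5, -2, -3) = (-6, 7, 8), w · n = -596.
Distance = |w · n| / |n| = |-596| / √2480 ≈ 11.968.

11.968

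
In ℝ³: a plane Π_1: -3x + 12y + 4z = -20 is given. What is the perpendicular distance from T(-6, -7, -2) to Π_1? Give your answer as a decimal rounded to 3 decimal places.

n·T − d = (-3)·(-6) + (12)·(-7) + (4)·(-2) − (-20) = -54; |n| = √169.
Distance = |-54| / √169 = 54/√169 ≈ 4.154.

4.154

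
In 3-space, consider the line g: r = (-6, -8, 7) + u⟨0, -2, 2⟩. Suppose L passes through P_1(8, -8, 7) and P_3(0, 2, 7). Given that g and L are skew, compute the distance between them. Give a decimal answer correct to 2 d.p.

9.27

A direction vector for L is P_3 − P_1 = (-8, 10, 0).
Common perpendicular direction n = (0, -2, 2) × (-8, 10, 0) = (-20, -16, -16).
With w = (8, -8, 7) − (-6, -8, 7) = (14, 0, 0), w · n = -280.
Distance = |w · n| / |n| = |-280| / √912 ≈ 9.27.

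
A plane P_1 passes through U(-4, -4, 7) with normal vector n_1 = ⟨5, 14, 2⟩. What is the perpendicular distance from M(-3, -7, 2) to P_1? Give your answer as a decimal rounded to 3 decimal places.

P_1: n_1·r = n_1·U gives 5x + 14y + 2z = -62.
n·M − d = (5)·(-3) + (14)·(-7) + (2)·(2) − (-62) = -47; |n| = √225.
Distance = |-47| / √225 = 47/√225 ≈ 3.133.

3.133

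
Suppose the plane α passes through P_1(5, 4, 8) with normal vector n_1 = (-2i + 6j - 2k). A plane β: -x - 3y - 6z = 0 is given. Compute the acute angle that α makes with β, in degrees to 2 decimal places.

84.90

α: n_1·r = n_1·P_1 gives -2x + 6y - 2z = -2.
cos θ = |n₁·n₂| / (|n₁||n₂|) = |-4| / (√44 · √46).
θ = arccos(0.08891) ≈ 84.90°.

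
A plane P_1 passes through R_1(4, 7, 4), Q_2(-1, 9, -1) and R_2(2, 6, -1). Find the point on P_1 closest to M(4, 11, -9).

(-1, 6, -6)

R_1Q_2 = (-5, 2, -5), R_1R_2 = (-2, -1, -5); a normal to P_1 is R_1Q_2 × R_1R_2 = (-15, -15, 9).
Using R_1: P_1 has equation -15x - 15y + 9z = -129.
Foot = M − λn with λ = (n·M − d)/|n|² = (-306 − (-129))/531 = -1/3.
Foot = (4, 11, -9) − (-1/3)·(-15, -15, 9) = (-1, 6, -6).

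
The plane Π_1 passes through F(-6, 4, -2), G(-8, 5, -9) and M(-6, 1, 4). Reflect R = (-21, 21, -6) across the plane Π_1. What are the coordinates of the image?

FG = (-2, 1, -7), FM = (0, -3, 6); a normal to Π_1 is FG × FM = (-15, 12, 6).
Using F: Π_1 has equation -15x + 12y + 6z = 126.
λ = (n·R − d)/|n|² = (531 − 126)/405 = 1.
Reflection = R − 2λn = (-21, 21, -6) − 2·(-15, 12, 6) = (9, -3, -18).

(9, -3, -18)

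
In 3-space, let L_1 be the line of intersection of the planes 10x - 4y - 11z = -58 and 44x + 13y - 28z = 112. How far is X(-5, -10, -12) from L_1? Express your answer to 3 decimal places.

Direction of L_1: (10, -4, -11) × (44, 13, -28) = (255, -204, 306).
A point on L_1: solving the two plane equations with x = -1 gives (-1, 12, 0).
Taking (-1, 12, 0) on L_1 with direction v = (255, -204, 306): w = X − (-1, 12, 0) = (-4, -22, -12), and w × v = (-9180, -1836, 6426).
Distance = |w × v| / |v| = √128936772 / √200277 ≈ 25.373.

25.373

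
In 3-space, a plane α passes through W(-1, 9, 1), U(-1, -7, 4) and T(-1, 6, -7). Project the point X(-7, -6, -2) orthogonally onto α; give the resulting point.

WU = (0, -16, 3), WT = (0, -3, -8); a normal to α is WU × WT = (137, 0, 0).
Using W: α has equation 137x = -137.
Foot = X − λn with λ = (n·X − d)/|n|² = (-959 − (-137))/18769 = -6/137.
Foot = (-7, -6, -2) − (-6/137)·(137, 0, 0) = (-1, -6, -2).

(-1, -6, -2)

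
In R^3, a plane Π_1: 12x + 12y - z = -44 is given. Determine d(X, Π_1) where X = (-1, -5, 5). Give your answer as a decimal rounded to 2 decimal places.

1.94

n·X − d = (12)·(-1) + (12)·(-5) + (-1)·(5) − (-44) = -33; |n| = √289.
Distance = |-33| / √289 = 33/√289 ≈ 1.94.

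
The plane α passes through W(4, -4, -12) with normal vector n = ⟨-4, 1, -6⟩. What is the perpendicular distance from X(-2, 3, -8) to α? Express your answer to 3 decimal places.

α: n·r = n·W gives -4x + y - 6z = 52.
n·X − d = (-4)·(-2) + (1)·(3) + (-6)·(-8) − 52 = 7; |n| = √53.
Distance = |7| / √53 = 7/√53 ≈ 0.962.

0.962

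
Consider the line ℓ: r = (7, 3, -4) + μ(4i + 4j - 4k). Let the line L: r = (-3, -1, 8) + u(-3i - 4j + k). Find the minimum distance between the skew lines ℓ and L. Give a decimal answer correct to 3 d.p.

2.673

Common perpendicular direction n = (4, 4, -4) × (-3, -4, 1) = (-12, 8, -4).
With w = (-3, -1, 8) − (7, 3, -4) = (-10, -4, 12), w · n = 40.
Distance = |w · n| / |n| = |40| / √224 ≈ 2.673.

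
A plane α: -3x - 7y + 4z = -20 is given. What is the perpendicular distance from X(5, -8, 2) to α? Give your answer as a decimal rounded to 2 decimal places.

8.02

n·X − d = (-3)·(5) + (-7)·(-8) + (4)·(2) − (-20) = 69; |n| = √74.
Distance = |69| / √74 = 69/√74 ≈ 8.02.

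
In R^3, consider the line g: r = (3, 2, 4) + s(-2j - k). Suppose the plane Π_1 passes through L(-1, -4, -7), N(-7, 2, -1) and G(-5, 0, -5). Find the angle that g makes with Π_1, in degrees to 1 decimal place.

LN = (-6, 6, 6), LG = (-4, 4, 2); a normal to Π_1 is LN × LG = (-12, -12, 0).
Using L: Π_1 has equation -12x - 12y = 60.
sin θ = |n·v| / (|n||v|) = |24| / (√288 · √5) = 0.63246.
θ ≈ 39.2°.

39.2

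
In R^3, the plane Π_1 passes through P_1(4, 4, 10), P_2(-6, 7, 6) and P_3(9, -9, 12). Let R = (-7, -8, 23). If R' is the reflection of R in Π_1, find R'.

(5, -8, -7)

P_1P_2 = (-10, 3, -4), P_1P_3 = (5, -13, 2); a normal to Π_1 is P_1P_2 × P_1P_3 = (-46, 0, 115).
Using P_1: Π_1 has equation -46x + 115z = 966.
λ = (n·R − d)/|n|² = (2967 − 966)/15341 = 3/23.
Reflection = R − 2λn = (-7, -8, 23) − (6/23)·(-46, 0, 115) = (5, -8, -7).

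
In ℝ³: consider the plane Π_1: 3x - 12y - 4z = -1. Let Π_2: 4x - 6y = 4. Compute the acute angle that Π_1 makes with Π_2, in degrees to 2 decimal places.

26.36

cos θ = |n₁·n₂| / (|n₁||n₂|) = |84| / (√169 · √52).
θ = arccos(0.89605) ≈ 26.36°.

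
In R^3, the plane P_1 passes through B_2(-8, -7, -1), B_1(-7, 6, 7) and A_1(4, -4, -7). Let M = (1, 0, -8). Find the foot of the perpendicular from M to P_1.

B_2B_1 = (1, 13, 8), B_2A_1 = (12, 3, -6); a normal to P_1 is B_2B_1 × B_2A_1 = (-102, 102, -153).
Using B_2: P_1 has equation -102x + 102y - 153z = 255.
Foot = M − λn with λ = (n·M − d)/|n|² = (1122 − 255)/44217 = 1/51.
Foot = (1, 0, -8) − (1/51)·(-102, 102, -153) = (3, -2, -5).

(3, -2, -5)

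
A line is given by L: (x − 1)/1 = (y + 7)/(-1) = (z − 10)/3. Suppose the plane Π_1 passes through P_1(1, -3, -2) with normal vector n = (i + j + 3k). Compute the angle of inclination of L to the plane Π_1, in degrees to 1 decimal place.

54.9

L has direction (1, -1, 3) through (1, -7, 10).
Π_1: n·r = n·P_1 gives x + y + 3z = -8.
sin θ = |n·v| / (|n||v|) = |9| / (√11 · √11) = 0.81818.
θ ≈ 54.9°.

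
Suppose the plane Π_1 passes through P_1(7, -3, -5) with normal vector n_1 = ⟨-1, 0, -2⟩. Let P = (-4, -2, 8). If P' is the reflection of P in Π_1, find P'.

Π_1: n_1·r = n_1·P_1 gives -x - 2z = 3.
λ = (n·P − d)/|n|² = (-12 − 3)/5 = -3.
Reflection = P − 2λn = (-4, -2, 8) − (-6)·(-1, 0, -2) = (-10, -2, -4).

(-10, -2, -4)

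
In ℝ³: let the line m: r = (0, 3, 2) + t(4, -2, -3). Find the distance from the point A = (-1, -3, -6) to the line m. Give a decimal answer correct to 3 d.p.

8.105

Taking (0, 3, 2) on m with direction v = (4, -2, -3): w = A − (0, 3, 2) = (-1, -6, -8), and w × v = (2, -35, 26).
Distance = |w × v| / |v| = √1905 / √29 ≈ 8.105.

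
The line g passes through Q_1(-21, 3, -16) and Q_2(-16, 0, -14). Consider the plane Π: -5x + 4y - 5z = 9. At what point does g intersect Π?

(-1, -9, -8)

A direction vector for g is Q_2 − Q_1 = (5, -3, 2).
Substitute r = (-21, 3, -16) + t(5, -3, 2) into the plane: 197 + (-47)t = 9, so t = 4.
Intersection: (-21, 3, -16) + 4·(5, -3, 2) = (-1, -9, -8).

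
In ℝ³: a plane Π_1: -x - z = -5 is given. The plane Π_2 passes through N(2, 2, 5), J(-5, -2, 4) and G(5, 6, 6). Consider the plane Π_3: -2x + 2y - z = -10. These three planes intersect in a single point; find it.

(1, -2, 4)

NJ = (-7, -4, -1), NG = (3, 4, 1); a normal to Π_2 is NJ × NG = (0, 4, -16).
Using N: Π_2 has equation 4y - 16z = -72.
Solving the 3×3 linear system -x - z = -5, 4y - 16z = -72, -2x + 2y - z = -10 (e.g. by elimination or Cramer's rule, determinant = -36) gives (1, -2, 4).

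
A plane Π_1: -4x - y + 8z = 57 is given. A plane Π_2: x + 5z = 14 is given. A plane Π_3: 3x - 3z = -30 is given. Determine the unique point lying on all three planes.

Solving the 3×3 linear system -4x - y + 8z = 57, x + 5z = 14, 3x - 3z = -30 (e.g. by elimination or Cramer's rule, determinant = -18) gives (-6, -1, 4).

(-6, -1, 4)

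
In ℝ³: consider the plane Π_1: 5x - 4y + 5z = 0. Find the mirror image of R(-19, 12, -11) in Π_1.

(11, -12, 19)

λ = (n·R − d)/|n|² = (-198 − 0)/66 = -3.
Reflection = R − 2λn = (-19, 12, -11) − (-6)·(5, -4, 5) = (11, -12, 19).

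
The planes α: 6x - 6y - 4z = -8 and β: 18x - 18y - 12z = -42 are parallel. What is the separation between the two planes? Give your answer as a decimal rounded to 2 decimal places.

0.64

Rescale β by 1/3: 6x - 6y - 4z = -14. Then distance = |-8 − (-14)| / √88 ≈ 0.64.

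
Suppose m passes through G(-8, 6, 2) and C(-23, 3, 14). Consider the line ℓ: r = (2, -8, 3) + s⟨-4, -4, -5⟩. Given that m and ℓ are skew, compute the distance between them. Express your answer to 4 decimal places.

16.4053

A direction vector for m is C − G = (-15, -3, 12).
Common perpendicular direction n = (-15, -3, 12) × (-4, -4, -5) = (63, -123, 48).
With w = (2, -8, 3) − (-8, 6, 2) = (10, -14, 1), w · n = 2400.
Distance = |w · n| / |n| = |2400| / √21402 ≈ 16.4053.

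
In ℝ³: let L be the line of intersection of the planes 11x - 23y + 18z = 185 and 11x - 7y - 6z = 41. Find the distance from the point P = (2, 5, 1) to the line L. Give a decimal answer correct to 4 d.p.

8.3937

Direction of L: (11, -23, 18) × (11, -7, -6) = (264, 264, 176).
A point on L: solving the two plane equations with x = 4 gives (4, -3, 4).
Taking (4, -3, 4) on L with direction v = (264, 264, 176): w = P − (4, -3, 4) = (-2, 8, -3), and w × v = (2200, -440, -2640).
Distance = |w × v| / |v| = √12003200 / √170368 ≈ 8.3937.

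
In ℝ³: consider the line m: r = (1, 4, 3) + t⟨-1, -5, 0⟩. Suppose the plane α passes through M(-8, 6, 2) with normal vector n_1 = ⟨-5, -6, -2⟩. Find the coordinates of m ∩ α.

α: n_1·r = n_1·M gives -5x - 6y - 2z = 0.
Substitute r = (1, 4, 3) + t(-1, -5, 0) into the plane: -35 + 35t = 0, so t = 1.
Intersection: (1, 4, 3) + 1·(-1, -5, 0) = (0, -1, 3).

(0, -1, 3)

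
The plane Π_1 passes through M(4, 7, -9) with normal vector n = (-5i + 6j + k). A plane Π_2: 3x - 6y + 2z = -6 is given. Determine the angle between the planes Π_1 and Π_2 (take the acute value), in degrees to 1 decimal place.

Π_1: n·r = n·M gives -5x + 6y + z = 13.
cos θ = |n₁·n₂| / (|n₁||n₂|) = |-49| / (√62 · √49).
θ = arccos(0.88900) ≈ 27.3°.

27.3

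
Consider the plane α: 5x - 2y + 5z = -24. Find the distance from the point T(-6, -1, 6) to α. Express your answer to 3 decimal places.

n·T − d = (5)·(-6) + (-2)·(-1) + (5)·(6) − (-24) = 26; |n| = √54.
Distance = |26| / √54 = 26/√54 ≈ 3.538.

3.538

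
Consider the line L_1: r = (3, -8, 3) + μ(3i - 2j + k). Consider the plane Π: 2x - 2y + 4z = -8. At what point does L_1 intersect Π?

(-6, -2, 0)

Substitute r = (3, -8, 3) + t(3, -2, 1) into the plane: 34 + 14t = -8, so t = -3.
Intersection: (3, -8, 3) + (-3)·(3, -2, 1) = (-6, -2, 0).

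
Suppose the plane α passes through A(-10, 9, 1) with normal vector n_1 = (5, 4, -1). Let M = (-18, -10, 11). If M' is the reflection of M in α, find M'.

α: n_1·r = n_1·A gives 5x + 4y - z = -15.
λ = (n·M − d)/|n|² = (-141 − (-15))/42 = -3.
Reflection = M − 2λn = (-18, -10, 11) − (-6)·(5, 4, -1) = (12, 14, 5).

(12, 14, 5)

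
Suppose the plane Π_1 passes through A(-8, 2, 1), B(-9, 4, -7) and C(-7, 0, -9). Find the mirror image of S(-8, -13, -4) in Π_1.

(4, -7, -4)

AB = (-1, 2, -8), AC = (1, -2, -10); a normal to Π_1 is AB × AC = (-36, -18, 0).
Using A: Π_1 has equation -36x - 18y = 252.
λ = (n·S − d)/|n|² = (522 − 252)/1620 = 1/6.
Reflection = S − 2λn = (-8, -13, -4) − (1/3)·(-36, -18, 0) = (4, -7, -4).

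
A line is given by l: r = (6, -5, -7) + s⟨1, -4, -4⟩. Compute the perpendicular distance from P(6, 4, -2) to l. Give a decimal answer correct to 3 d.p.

3.312

Taking (6, -5, -7) on l with direction v = (1, -4, -4): w = P − (6, -5, -7) = (0, 9, 5), and w × v = (-16, 5, -9).
Distance = |w × v| / |v| = √362 / √33 ≈ 3.312.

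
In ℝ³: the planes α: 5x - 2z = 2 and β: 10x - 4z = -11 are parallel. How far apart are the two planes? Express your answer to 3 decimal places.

1.393

Rescale β by 1/2: 5x - 2z = -11/2. Then distance = |2 − (-11/2)| / √29 ≈ 1.393.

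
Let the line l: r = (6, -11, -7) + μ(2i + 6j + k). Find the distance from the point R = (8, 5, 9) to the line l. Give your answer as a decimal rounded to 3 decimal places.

Taking (6, -11, -7) on l with direction v = (2, 6, 1): w = R − (6, -11, -7) = (2, 16, 16), and w × v = (-80, 30, -20).
Distance = |w × v| / |v| = √7700 / √41 ≈ 13.704.

13.704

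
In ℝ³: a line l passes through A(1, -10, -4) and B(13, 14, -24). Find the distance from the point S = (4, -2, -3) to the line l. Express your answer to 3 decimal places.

A direction vector for l is B − A = (12, 24, -20).
Taking (1, -10, -4) on l with direction v = (12, 24, -20): w = S − (1, -10, -4) = (3, 8, 1), and w × v = (-184, 72, -24).
Distance = |w × v| / |v| = √39616 / √1120 ≈ 5.947.

5.947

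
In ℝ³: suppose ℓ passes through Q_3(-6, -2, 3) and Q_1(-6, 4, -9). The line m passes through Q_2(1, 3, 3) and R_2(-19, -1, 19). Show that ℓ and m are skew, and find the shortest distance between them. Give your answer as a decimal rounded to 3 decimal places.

A direction vector for ℓ is Q_1 − Q_3 = (0, 6, -12).
A direction vector for m is R_2 − Q_2 = (-20, -4, 16).
Common perpendicular direction n = (0, 6, -12) × (-20, -4, 16) = (48, 240, 120).
With w = (1, 3, 3) − (-6, -2, 3) = (7, 5, 0), w · n = 1536.
Since n ≠ 0 the lines are not parallel, and w · n = 1536 ≠ 0 so they do not intersect; hence they are skew.
Distance = |w · n| / |n| = |1536| / √74304 ≈ 5.635.

5.635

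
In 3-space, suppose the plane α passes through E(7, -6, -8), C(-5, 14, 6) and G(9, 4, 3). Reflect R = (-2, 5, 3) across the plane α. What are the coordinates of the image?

EC = (-12, 20, 14), EG = (2, 10, 11); a normal to α is EC × EG = (80, 160, -160).
Using E: α has equation 80x + 160y - 160z = 880.
λ = (n·R − d)/|n|² = (160 − 880)/57600 = -1/80.
Reflection = R − 2λn = (-2, 5, 3) − (-1/40)·(80, 160, -160) = (0, 9, -1).

(0, 9, -1)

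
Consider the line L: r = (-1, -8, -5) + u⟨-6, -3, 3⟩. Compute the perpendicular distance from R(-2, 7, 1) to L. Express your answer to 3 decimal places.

Taking (-1, -8, -5) on L with direction v = (-6, -3, 3): w = R − (-1, -8, -5) = (-1, 15, 6), and w × v = (63, -33, 93).
Distance = |w × v| / |v| = √13707 / √54 ≈ 15.932.

15.932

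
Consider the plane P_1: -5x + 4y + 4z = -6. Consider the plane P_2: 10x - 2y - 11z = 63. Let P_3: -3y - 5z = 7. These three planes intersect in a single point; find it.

(2, 6, -5)

Solving the 3×3 linear system -5x + 4y + 4z = -6, 10x - 2y - 11z = 63, -3y - 5z = 7 (e.g. by elimination or Cramer's rule, determinant = 195) gives (2, 6, -5).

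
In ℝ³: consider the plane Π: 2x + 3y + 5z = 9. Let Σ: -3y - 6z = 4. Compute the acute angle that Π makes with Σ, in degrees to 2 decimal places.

cos θ = |n₁·n₂| / (|n₁||n₂|) = |-39| / (√38 · √45).
θ = arccos(0.94312) ≈ 19.42°.

19.42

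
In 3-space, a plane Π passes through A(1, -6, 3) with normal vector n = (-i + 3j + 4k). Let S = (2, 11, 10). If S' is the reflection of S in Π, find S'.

(8, -7, -14)

Π: n·r = n·A gives -x + 3y + 4z = -7.
λ = (n·S − d)/|n|² = (71 − (-7))/26 = 3.
Reflection = S − 2λn = (2, 11, 10) − 6·(-1, 3, 4) = (8, -7, -14).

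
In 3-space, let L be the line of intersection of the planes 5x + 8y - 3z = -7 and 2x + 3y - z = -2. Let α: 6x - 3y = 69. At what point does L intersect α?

Direction of L: (5, 8, -3) × (2, 3, -1) = (1, -1, -1).
A point on L: solving the two plane equations with x = 16 gives (16, -15, -11).
Substitute r = (16, -15, -11) + t(1, -1, -1) into the plane: 141 + 9t = 69, so t = -8.
Intersection: (16, -15, -11) + (-8)·(1, -1, -1) = (8, -7, -3).

(8, -7, -3)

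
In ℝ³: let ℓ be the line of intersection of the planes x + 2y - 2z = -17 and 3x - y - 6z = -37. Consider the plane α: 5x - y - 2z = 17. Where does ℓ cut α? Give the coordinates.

(7, -2, 10)

Direction of ℓ: (1, 2, -2) × (3, -1, -6) = (-14, 0, -7).
A point on ℓ: solving the two plane equations with x = 13 gives (13, -2, 13).
Substitute r = (13, -2, 13) + t(-14, 0, -7) into the plane: 41 + (-56)t = 17, so t = 3/7.
Intersection: (13, -2, 13) + (3/7)·(-14, 0, -7) = (7, -2, 10).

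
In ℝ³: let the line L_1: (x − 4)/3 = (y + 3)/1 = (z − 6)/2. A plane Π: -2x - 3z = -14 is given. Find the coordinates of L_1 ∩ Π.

L_1 has direction (3, 1, 2) through (4, -3, 6).
Substitute r = (4, -3, 6) + t(3, 1, 2) into the plane: -26 + (-12)t = -14, so t = -1.
Intersection: (4, -3, 6) + (-1)·(3, 1, 2) = (1, -4, 4).

(1, -4, 4)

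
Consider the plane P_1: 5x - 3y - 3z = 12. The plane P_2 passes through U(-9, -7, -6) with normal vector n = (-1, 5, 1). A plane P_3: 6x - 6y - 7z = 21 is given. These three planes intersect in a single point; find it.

(0, -7, 3)

P_2: n·r = n·U gives -x + 5y + z = -32.
Solving the 3×3 linear system 5x - 3y - 3z = 12, -x + 5y + z = -32, 6x - 6y - 7z = 21 (e.g. by elimination or Cramer's rule, determinant = -70) gives (0, -7, 3).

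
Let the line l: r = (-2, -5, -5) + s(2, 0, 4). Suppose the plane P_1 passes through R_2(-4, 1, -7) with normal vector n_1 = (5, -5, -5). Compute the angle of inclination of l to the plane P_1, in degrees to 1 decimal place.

15.0

P_1: n_1·r = n_1·R_2 gives 5x - 5y - 5z = 10.
sin θ = |n·v| / (|n||v|) = |-10| / (√75 · √20) = 0.25820.
θ ≈ 15.0°.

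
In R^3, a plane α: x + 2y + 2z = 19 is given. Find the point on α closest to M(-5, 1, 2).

Foot = M − λn with λ = (n·M − d)/|n|² = (1 − 19)/9 = -2.
Foot = (-5, 1, 2) − (-2)·(1, 2, 2) = (-3, 5, 6).

(-3, 5, 6)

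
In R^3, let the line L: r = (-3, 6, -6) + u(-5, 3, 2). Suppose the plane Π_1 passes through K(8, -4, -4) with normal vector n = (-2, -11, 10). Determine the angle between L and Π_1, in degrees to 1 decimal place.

Π_1: n·r = n·K gives -2x - 11y + 10z = -12.
sin θ = |n·v| / (|n||v|) = |-3| / (√225 · √38) = 0.03244.
θ ≈ 1.9°.

1.9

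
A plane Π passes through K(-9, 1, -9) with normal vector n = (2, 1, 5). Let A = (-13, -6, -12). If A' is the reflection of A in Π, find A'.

Π: n·r = n·K gives 2x + y + 5z = -62.
λ = (n·A − d)/|n|² = (-92 − (-62))/30 = -1.
Reflection = A − 2λn = (-13, -6, -12) − (-2)·(2, 1, 5) = (-9, -4, -2).

(-9, -4, -2)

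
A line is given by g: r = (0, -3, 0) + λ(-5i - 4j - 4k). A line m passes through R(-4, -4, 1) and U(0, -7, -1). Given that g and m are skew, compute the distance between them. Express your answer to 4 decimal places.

1.7955

A direction vector for m is U − R = (4, -3, -2).
Common perpendicular direction n = (-5, -4, -4) × (4, -3, -2) = (-4, -26, 31).
With w = (-4, -4, 1) − (0, -3, 0) = (-4, -1, 1), w · n = 73.
Distance = |w · n| / |n| = |73| / √1653 ≈ 1.7955.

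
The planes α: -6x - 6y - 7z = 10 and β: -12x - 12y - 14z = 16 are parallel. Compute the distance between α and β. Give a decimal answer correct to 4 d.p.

0.1818

Rescale β by 1/2: -6x - 6y - 7z = 8. Then distance = |10 − 8| / √121 ≈ 0.1818.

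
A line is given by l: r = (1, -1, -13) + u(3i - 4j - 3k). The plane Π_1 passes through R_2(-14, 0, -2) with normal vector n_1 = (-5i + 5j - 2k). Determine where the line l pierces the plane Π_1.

Π_1: n_1·r = n_1·R_2 gives -5x + 5y - 2z = 74.
Substitute r = (1, -1, -13) + t(3, -4, -3) into the plane: 16 + (-29)t = 74, so t = -2.
Intersection: (1, -1, -13) + (-2)·(3, -4, -3) = (-5, 7, -7).

(-5, 7, -7)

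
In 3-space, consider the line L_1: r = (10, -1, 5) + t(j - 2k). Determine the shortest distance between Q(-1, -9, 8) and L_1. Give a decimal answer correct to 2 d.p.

Taking (10, -1, 5) on L_1 with direction v = (0, 1, -2): w = Q − (10, -1, 5) = (-11, -8, 3), and w × v = (13, -22, -11).
Distance = |w × v| / |v| = √774 / √5 ≈ 12.44.

12.44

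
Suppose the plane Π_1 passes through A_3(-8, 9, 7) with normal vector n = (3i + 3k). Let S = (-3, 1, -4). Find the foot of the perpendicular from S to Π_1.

Π_1: n·r = n·A_3 gives 3x + 3z = -3.
Foot = S − λn with λ = (n·S − d)/|n|² = (-21 − (-3))/18 = -1.
Foot = (-3, 1, -4) − (-1)·(3, 0, 3) = (0, 1, -1).

(0, 1, -1)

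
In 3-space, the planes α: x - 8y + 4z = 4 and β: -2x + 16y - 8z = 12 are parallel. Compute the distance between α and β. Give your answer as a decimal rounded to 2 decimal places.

Rescale β by 1/(-2): x - 8y + 4z = -6. Then distance = |4 − (-6)| / √81 ≈ 1.11.

1.11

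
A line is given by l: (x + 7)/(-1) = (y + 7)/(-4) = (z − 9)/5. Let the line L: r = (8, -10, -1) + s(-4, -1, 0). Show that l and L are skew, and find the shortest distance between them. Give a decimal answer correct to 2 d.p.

11.18

l has direction (-1, -4, 5) through (-7, -7, 9).
Common perpendicular direction n = (-1, -4, 5) × (-4, -1, 0) = (5, -20, -15).
With w = (8, -10, -1) − (-7, -7, 9) = (15, -3, -10), w · n = 285.
Since n ≠ 0 the lines are not parallel, and w · n = 285 ≠ 0 so they do not intersect; hence they are skew.
Distance = |w · n| / |n| = |285| / √650 ≈ 11.18.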